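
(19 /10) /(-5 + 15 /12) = -38 /75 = -0.51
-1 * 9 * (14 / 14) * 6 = -54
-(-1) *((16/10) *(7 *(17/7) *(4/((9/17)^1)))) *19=175712/45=3904.71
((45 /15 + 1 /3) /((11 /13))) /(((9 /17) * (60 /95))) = 20995 /1782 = 11.78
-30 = -30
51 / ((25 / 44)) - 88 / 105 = 46684 / 525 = 88.92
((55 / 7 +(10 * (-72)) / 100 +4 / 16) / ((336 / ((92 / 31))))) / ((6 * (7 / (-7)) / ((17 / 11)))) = -0.00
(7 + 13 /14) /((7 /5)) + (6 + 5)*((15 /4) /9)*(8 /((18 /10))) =68885 /2646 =26.03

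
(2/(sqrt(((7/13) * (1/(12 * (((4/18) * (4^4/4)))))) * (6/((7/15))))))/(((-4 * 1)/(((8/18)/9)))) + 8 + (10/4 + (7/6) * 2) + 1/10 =194/15- 32 * sqrt(195)/3645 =12.81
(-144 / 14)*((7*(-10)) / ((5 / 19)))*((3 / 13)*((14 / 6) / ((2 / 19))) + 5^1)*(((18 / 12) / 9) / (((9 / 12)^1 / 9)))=719568 / 13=55351.38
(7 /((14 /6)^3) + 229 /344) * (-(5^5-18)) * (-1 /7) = 63721463 /117992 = 540.05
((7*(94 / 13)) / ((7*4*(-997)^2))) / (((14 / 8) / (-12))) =-1128 / 90454819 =-0.00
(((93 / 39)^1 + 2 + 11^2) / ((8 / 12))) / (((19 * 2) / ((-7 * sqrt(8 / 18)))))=-5705 / 247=-23.10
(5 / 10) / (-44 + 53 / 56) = -0.01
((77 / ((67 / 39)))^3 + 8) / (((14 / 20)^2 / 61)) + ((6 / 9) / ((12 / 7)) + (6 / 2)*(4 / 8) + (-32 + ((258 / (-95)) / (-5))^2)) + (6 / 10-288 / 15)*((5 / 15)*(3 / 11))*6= 3690245691488450162407 / 329187171245625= 11210174.68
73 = 73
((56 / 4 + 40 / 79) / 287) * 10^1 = 11460 / 22673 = 0.51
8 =8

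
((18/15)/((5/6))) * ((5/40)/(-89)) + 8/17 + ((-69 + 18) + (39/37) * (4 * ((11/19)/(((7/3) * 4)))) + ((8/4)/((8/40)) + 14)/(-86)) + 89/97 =-77065396267173/1552753394150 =-49.63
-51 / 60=-17 / 20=-0.85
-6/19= -0.32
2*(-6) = -12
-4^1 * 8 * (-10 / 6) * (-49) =-7840 / 3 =-2613.33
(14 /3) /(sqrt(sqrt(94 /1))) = 7 *94^(3 /4) /141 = 1.50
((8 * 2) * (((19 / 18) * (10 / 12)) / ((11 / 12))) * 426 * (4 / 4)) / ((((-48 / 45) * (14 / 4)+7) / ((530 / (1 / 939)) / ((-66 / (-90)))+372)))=8060698046400 / 5929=1359537535.23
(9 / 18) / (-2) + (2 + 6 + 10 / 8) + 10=19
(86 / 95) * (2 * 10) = 344 / 19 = 18.11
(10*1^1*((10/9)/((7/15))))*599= 299500/21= 14261.90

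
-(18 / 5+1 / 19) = -347 / 95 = -3.65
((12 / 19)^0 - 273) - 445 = -717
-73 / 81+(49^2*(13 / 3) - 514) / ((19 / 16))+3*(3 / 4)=51279791 / 6156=8330.05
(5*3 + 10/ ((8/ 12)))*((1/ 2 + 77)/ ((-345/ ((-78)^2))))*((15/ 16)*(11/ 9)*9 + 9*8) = -310489335/ 92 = -3374884.08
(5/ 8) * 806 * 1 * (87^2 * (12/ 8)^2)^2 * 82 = 383372482006215/ 32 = 11980390062694.22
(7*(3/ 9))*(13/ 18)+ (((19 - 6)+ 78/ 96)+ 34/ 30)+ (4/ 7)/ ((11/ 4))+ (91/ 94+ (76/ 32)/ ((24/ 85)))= 819799693/ 31268160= 26.22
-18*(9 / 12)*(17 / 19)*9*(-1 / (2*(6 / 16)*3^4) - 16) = 33082 / 19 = 1741.16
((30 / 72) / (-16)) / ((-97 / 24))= 5 / 776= 0.01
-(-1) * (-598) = -598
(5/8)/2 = 5/16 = 0.31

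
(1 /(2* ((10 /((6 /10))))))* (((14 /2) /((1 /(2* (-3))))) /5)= -0.25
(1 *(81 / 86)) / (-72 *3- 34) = -81 / 21500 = -0.00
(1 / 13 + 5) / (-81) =-22 / 351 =-0.06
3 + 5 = 8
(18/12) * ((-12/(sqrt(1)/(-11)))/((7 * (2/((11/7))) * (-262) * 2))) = -1089/25676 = -0.04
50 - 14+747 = 783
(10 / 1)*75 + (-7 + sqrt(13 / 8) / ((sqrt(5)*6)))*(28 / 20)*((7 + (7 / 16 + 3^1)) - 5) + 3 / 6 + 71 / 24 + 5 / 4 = 203*sqrt(130) / 3200 + 168341 / 240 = 702.14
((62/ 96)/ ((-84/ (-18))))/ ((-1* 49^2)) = -31/ 537824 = -0.00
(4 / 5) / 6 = 2 / 15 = 0.13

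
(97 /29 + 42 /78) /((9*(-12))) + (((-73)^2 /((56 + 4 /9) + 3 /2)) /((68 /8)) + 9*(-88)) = -46998972626 /60161283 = -781.22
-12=-12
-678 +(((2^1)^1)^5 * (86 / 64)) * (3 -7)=-850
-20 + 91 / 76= -1429 / 76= -18.80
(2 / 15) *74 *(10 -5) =148 / 3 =49.33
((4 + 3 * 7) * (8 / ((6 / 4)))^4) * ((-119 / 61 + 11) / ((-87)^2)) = 301465600 / 12466143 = 24.18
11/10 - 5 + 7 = 31/10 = 3.10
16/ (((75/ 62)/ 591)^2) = 2386908736/ 625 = 3819053.98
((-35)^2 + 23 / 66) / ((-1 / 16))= -646984 / 33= -19605.58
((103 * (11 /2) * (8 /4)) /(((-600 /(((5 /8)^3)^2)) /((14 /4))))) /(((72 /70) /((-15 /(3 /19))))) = 16481609375 /452984832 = 36.38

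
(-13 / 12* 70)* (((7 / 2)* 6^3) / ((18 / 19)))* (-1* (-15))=-907725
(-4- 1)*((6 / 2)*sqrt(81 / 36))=-45 / 2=-22.50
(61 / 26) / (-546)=-61 / 14196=-0.00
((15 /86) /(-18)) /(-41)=5 /21156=0.00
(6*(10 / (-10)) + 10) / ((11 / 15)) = 60 / 11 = 5.45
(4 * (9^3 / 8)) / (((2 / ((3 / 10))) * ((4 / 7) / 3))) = 45927 / 160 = 287.04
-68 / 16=-4.25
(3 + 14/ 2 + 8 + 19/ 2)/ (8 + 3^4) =55/ 178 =0.31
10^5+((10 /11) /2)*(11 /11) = 100000.45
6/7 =0.86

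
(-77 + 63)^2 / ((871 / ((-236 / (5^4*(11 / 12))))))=-555072 / 5988125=-0.09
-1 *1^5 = -1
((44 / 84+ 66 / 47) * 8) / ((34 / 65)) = 494780 / 16779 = 29.49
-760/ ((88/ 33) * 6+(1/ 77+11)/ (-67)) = -490105/ 10212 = -47.99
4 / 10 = 2 / 5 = 0.40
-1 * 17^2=-289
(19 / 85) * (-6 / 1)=-114 / 85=-1.34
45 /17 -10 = -7.35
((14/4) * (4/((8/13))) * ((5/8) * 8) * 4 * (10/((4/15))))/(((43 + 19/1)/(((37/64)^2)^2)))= 63955744125/2080374784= 30.74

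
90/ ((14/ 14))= 90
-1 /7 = -0.14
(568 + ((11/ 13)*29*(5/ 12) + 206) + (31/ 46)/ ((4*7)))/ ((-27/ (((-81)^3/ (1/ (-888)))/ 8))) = -28689775049457/ 16744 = -1713436159.19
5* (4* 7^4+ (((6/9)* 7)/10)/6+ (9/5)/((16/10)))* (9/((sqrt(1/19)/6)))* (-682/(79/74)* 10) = -1308839509230* sqrt(19)/79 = -72216444987.94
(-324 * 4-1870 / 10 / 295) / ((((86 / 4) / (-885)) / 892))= 2047177464 / 43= 47608778.23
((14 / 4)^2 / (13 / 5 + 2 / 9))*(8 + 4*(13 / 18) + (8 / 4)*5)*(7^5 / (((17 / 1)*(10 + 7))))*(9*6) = 10450760670 / 36703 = 284738.60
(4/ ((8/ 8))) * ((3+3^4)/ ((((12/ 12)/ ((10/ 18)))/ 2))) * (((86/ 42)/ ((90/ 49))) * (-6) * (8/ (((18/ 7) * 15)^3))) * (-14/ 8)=40471256/ 66430125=0.61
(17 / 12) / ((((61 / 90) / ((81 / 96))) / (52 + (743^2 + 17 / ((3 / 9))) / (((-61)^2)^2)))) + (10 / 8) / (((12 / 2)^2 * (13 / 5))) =145127124104635 / 1581084275472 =91.79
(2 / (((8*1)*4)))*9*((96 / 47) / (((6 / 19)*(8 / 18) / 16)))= 6156 / 47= 130.98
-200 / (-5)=40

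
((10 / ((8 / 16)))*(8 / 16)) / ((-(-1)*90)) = 1 / 9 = 0.11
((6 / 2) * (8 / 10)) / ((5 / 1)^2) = 12 / 125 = 0.10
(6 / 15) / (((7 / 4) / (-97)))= -776 / 35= -22.17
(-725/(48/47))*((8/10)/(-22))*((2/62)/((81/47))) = 320305/662904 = 0.48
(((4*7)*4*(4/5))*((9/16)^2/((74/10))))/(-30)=-189/1480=-0.13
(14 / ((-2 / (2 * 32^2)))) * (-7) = 100352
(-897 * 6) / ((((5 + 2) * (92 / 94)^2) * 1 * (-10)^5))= 258453 / 32200000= 0.01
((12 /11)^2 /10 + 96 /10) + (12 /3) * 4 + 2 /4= 6345 /242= 26.22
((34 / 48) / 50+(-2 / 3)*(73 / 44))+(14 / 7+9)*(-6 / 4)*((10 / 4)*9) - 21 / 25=-4926001 / 13200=-373.18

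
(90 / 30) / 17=3 / 17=0.18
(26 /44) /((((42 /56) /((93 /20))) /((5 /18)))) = 403 /396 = 1.02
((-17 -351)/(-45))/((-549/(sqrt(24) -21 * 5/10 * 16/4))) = 5152/8235 -736 * sqrt(6)/24705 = 0.55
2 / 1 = 2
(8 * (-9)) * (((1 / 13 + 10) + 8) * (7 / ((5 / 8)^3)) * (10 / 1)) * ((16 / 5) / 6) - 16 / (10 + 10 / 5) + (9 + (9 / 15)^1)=-194044036 / 975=-199019.52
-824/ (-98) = 412/ 49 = 8.41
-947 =-947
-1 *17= -17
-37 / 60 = -0.62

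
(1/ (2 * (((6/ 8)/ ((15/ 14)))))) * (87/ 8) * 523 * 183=41633415/ 56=743453.84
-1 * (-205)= 205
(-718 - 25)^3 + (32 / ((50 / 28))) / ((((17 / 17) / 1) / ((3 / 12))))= -410172402.52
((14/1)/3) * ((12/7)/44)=2/11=0.18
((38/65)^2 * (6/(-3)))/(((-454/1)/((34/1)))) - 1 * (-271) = 259958421/959075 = 271.05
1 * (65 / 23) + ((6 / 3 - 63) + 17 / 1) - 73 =-2626 / 23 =-114.17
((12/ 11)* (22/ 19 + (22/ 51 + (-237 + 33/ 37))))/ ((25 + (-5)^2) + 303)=-33632816/ 46405733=-0.72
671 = 671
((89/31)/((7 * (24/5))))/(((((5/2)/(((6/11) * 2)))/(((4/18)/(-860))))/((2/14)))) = -89/64663830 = -0.00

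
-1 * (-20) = 20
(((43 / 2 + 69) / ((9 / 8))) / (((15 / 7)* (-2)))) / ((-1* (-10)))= -1267 / 675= -1.88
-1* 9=-9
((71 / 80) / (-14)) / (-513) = 71 / 574560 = 0.00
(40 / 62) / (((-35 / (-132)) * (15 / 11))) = 1936 / 1085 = 1.78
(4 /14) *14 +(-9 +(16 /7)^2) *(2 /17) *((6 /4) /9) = 9811 /2499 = 3.93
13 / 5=2.60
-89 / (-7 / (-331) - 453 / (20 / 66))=294590 / 4948049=0.06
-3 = -3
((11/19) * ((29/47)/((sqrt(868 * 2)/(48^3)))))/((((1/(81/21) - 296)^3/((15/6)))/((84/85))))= -0.00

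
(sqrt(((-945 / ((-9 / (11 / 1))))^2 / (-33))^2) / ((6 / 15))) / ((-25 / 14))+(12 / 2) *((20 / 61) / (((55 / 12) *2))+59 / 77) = -265804113 / 4697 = -56590.19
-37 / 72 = -0.51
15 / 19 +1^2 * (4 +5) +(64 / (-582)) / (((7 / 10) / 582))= -10858 / 133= -81.64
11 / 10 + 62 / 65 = 267 / 130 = 2.05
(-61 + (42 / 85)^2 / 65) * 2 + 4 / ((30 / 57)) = -53721572 / 469625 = -114.39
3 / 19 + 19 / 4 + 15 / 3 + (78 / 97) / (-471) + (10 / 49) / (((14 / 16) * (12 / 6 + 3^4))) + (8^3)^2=262153.91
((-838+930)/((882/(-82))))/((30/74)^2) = -5163868/99225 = -52.04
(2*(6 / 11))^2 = 144 / 121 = 1.19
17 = 17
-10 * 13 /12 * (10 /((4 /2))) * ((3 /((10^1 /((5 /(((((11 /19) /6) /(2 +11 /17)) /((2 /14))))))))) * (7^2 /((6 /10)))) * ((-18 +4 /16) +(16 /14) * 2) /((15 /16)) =80213250 /187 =428947.86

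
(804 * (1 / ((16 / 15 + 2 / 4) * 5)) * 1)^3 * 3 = 336777564672 / 103823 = 3243766.46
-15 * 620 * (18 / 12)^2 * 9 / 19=-188325 / 19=-9911.84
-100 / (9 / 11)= -1100 / 9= -122.22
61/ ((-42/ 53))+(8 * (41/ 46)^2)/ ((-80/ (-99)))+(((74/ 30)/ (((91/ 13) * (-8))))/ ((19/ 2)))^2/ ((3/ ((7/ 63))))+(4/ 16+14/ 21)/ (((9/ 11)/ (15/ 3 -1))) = -58783956234869/ 909547153200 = -64.63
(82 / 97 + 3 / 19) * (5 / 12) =9245 / 22116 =0.42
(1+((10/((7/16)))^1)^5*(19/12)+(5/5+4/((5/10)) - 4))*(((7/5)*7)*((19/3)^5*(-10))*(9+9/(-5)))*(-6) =19732484671531617184/46305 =426141554292875.87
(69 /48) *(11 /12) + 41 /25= 14197 /4800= 2.96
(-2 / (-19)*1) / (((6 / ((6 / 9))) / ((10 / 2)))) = 0.06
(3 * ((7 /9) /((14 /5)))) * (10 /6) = 25 /18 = 1.39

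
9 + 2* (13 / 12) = 67 / 6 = 11.17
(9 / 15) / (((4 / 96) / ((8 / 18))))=32 / 5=6.40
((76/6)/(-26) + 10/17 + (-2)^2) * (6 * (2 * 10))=108760/221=492.13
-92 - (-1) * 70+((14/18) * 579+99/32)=41417/96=431.43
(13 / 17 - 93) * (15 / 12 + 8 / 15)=-41944 / 255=-164.49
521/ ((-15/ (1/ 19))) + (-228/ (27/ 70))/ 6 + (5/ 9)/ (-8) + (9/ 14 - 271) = -53257859/ 143640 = -370.77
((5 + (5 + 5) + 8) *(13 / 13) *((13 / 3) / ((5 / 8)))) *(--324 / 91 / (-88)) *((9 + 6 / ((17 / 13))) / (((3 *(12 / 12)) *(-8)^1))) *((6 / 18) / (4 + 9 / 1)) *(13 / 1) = 207 / 170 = 1.22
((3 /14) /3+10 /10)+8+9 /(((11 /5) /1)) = 2027 /154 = 13.16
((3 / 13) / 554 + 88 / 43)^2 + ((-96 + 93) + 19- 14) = 593646386217 / 95905418596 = 6.19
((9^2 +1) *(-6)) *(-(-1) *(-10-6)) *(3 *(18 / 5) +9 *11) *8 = 34573824 / 5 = 6914764.80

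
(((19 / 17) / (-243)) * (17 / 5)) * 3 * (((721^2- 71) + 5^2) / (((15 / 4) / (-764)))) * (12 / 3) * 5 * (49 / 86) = 65728331872 / 1161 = 56613550.28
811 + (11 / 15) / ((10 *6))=729911 / 900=811.01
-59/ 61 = -0.97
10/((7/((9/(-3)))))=-30/7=-4.29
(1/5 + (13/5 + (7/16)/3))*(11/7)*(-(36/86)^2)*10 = -29997/3698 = -8.11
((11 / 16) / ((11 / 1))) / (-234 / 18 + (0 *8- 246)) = -0.00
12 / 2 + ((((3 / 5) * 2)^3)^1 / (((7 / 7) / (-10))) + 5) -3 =-232 / 25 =-9.28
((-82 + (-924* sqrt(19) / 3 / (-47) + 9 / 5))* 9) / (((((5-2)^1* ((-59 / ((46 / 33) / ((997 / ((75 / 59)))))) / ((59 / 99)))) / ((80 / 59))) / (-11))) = -7378400 / 114528381 + 2576000* sqrt(19) / 489348537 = -0.04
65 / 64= 1.02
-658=-658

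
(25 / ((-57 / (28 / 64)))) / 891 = -175 / 812592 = -0.00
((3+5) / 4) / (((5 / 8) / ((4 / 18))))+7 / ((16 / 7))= 2717 / 720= 3.77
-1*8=-8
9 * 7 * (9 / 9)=63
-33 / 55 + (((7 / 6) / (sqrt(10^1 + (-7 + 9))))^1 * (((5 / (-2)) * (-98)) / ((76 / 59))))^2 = 51184535429 / 12476160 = 4102.59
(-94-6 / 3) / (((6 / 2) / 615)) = -19680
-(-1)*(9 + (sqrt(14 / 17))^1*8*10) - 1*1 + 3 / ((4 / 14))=37 / 2 + 80*sqrt(238) / 17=91.10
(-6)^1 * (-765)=4590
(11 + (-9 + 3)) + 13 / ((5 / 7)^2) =762 / 25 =30.48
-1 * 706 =-706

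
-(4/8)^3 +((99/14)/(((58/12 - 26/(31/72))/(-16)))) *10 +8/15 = 180318619/8679720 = 20.77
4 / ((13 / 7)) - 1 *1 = 15 / 13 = 1.15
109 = 109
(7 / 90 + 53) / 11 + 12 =16657 / 990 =16.83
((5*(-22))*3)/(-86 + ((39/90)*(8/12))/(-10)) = 148500/38713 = 3.84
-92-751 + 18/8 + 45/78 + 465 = -19509/52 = -375.17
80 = 80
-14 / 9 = -1.56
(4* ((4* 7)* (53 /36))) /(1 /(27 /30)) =742 /5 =148.40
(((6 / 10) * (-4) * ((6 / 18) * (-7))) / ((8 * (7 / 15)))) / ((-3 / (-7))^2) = 49 / 6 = 8.17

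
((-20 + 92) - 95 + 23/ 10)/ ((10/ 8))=-414/ 25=-16.56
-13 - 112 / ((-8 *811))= -10529 / 811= -12.98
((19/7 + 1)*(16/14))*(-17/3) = -3536/147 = -24.05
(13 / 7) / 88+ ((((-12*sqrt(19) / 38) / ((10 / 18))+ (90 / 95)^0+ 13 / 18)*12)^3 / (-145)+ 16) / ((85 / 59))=-28577816227399 / 97369965000+ 39323039328*sqrt(19) / 556165625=14.69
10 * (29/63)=290/63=4.60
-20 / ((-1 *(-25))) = -4 / 5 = -0.80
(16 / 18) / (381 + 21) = 4 / 1809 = 0.00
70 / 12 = 35 / 6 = 5.83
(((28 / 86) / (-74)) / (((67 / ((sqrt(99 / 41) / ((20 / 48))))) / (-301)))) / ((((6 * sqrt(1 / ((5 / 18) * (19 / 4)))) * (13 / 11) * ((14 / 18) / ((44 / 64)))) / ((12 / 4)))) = 22869 * sqrt(85690) / 211409120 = 0.03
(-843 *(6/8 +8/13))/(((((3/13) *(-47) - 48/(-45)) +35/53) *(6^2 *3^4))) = 0.04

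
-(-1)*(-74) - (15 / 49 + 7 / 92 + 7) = -366871 / 4508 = -81.38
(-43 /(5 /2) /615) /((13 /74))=-6364 /39975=-0.16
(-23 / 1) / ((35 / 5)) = -23 / 7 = -3.29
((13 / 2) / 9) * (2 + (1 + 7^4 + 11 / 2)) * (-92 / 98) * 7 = -1440881 / 126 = -11435.56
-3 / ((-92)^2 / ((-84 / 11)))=63 / 23276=0.00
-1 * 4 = -4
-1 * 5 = -5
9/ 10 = 0.90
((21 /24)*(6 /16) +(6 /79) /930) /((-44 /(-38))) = 4886971 /17240960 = 0.28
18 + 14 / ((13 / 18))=486 / 13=37.38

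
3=3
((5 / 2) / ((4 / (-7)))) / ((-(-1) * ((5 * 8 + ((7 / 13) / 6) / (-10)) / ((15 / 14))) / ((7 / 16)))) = -102375 / 1996352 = -0.05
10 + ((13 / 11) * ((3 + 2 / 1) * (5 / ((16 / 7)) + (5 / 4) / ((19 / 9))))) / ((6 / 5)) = 475265 / 20064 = 23.69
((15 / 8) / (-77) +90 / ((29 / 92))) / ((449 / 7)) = 5100045 / 1145848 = 4.45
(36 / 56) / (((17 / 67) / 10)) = 3015 / 119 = 25.34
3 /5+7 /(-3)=-26 /15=-1.73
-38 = -38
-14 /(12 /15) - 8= -51 /2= -25.50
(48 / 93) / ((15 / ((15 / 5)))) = 16 / 155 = 0.10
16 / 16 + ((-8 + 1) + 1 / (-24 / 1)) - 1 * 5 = -265 / 24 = -11.04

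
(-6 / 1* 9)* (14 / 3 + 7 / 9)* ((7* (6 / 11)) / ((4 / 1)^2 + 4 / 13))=-40131 / 583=-68.84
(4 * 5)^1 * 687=13740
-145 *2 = -290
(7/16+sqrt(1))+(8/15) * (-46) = -5543/240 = -23.10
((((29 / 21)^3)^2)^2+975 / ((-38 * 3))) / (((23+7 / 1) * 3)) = 11054317820607165233 / 25156930088942312220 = 0.44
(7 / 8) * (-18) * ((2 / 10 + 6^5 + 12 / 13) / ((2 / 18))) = -286625871 / 260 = -1102407.20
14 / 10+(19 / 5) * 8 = 159 / 5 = 31.80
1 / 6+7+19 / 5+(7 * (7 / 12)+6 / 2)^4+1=262243829 / 103680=2529.36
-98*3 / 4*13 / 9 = -637 / 6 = -106.17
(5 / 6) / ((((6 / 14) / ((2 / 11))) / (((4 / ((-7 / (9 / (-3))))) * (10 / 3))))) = 200 / 99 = 2.02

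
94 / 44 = 47 / 22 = 2.14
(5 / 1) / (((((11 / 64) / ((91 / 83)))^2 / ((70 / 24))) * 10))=148395520 / 2500707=59.34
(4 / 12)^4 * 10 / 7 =10 / 567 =0.02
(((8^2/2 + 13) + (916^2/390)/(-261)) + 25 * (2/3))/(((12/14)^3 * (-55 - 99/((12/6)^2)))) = -932615971/876717270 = -1.06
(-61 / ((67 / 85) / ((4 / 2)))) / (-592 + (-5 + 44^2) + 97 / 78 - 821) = -808860 / 2713567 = -0.30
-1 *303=-303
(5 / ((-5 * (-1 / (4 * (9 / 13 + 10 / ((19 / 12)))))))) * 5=34620 / 247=140.16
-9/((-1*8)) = 9/8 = 1.12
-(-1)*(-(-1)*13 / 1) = 13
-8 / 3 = -2.67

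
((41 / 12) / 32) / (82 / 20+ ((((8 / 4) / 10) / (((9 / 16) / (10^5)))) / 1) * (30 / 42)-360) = 4305 / 1009650112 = 0.00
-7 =-7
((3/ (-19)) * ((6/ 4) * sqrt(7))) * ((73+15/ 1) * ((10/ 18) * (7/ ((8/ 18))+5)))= -4565 * sqrt(7)/ 19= -635.68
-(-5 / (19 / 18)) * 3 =14.21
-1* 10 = -10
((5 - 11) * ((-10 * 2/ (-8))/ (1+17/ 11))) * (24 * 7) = -990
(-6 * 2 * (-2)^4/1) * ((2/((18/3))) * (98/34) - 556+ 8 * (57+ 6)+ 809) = -145528.47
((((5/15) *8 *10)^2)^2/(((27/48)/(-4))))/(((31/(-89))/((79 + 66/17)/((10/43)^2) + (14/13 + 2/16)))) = 79079090408652800/4994379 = 15833618235.35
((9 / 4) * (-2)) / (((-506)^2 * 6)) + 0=-3 / 1024144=-0.00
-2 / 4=-1 / 2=-0.50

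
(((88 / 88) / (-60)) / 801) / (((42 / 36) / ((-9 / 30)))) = 1 / 186900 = 0.00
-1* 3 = -3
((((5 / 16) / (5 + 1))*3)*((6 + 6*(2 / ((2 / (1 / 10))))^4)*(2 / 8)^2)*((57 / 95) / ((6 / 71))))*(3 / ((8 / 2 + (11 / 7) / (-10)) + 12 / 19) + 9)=122591627937 / 30469120000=4.02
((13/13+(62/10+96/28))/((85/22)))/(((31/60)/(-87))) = -275616/595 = -463.22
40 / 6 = 20 / 3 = 6.67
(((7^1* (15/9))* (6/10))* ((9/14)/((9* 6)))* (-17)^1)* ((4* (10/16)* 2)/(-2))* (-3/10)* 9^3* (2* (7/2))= -5421.94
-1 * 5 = -5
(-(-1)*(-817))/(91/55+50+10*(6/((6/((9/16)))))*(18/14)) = -2516360/181371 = -13.87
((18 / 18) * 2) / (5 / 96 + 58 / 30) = 960 / 953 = 1.01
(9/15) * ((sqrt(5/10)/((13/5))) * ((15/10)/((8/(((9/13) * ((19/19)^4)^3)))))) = 81 * sqrt(2)/5408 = 0.02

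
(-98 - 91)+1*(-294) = -483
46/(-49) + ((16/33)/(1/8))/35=-6694/8085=-0.83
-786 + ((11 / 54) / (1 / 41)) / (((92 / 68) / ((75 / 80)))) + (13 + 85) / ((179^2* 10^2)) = -4139800369937 / 5305989600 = -780.21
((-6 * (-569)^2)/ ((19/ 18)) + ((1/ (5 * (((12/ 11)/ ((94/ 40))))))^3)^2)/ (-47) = 104408477546167287738287189/ 2666483712000000000000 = 39155.87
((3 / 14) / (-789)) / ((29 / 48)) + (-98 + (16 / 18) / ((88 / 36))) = -57340050 / 587279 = -97.64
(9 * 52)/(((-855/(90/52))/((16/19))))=-288/361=-0.80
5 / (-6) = -5 / 6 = -0.83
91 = 91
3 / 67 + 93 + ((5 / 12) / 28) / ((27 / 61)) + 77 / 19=1121732825 / 11548656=97.13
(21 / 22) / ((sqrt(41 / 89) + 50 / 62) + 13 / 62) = 3650157 / 2152007-40362* sqrt(3649) / 2152007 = 0.56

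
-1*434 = -434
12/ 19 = 0.63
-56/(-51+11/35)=980/887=1.10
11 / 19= 0.58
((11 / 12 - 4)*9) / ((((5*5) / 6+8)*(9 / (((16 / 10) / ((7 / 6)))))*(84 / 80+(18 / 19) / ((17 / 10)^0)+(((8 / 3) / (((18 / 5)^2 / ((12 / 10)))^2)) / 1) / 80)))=-295192512 / 1696694251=-0.17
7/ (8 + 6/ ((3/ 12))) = 7/ 32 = 0.22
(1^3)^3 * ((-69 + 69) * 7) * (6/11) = 0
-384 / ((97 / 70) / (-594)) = 15966720 / 97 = 164605.36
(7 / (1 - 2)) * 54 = -378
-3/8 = -0.38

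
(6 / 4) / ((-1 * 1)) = -3 / 2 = -1.50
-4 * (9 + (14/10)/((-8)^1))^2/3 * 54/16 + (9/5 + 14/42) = -3343963/9600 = -348.33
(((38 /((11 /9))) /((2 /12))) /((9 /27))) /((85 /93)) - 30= 544458 /935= 582.31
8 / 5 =1.60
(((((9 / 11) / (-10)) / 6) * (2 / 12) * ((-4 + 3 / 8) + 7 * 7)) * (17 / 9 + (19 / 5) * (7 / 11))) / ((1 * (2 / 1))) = -533 / 2400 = -0.22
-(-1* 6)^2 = -36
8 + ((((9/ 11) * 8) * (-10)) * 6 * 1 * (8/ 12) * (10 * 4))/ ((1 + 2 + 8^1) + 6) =-113704/ 187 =-608.04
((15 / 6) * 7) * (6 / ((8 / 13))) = 1365 / 8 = 170.62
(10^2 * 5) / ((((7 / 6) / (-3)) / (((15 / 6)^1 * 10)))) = -32142.86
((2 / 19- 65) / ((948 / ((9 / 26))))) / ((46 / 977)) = -3613923 / 7180784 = -0.50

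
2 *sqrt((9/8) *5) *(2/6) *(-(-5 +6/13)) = 59 *sqrt(10)/26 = 7.18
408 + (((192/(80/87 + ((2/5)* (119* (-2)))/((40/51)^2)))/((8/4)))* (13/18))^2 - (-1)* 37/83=24303299471547796509/59472323247606947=408.65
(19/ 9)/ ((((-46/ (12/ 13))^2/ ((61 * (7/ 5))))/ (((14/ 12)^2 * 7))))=2782759/ 4023045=0.69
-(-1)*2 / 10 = 1 / 5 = 0.20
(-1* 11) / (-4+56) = -11 / 52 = -0.21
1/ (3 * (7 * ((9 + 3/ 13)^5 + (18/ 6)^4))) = 371293/ 523178769393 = 0.00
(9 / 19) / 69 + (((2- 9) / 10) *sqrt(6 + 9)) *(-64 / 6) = 3 / 437 + 112 *sqrt(15) / 15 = 28.93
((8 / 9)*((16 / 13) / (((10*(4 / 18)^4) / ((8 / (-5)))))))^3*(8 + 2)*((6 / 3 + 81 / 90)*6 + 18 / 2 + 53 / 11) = -43594611399917568 / 377609375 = -115448964.69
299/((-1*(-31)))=299/31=9.65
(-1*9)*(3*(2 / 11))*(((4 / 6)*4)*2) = -288 / 11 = -26.18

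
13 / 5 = 2.60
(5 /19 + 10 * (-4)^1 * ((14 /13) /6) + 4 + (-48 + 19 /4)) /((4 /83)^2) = -942670093 /47424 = -19877.49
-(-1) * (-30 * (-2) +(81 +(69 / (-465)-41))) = 15477 / 155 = 99.85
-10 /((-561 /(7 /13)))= 70 /7293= 0.01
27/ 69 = 9/ 23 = 0.39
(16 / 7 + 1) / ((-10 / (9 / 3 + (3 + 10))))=-184 / 35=-5.26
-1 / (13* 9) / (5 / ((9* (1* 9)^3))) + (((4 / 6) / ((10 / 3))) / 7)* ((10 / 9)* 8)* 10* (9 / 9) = -35527 / 4095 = -8.68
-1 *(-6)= 6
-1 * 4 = -4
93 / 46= 2.02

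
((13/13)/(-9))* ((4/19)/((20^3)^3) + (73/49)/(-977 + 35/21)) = 14015999996227/82583424000000000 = 0.00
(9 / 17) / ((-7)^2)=9 / 833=0.01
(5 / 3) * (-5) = -25 / 3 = -8.33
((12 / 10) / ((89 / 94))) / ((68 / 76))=10716 / 7565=1.42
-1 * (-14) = 14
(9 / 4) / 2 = 9 / 8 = 1.12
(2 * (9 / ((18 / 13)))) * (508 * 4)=26416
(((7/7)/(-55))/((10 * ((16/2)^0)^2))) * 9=-0.02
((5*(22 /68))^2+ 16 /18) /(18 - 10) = 36473 /83232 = 0.44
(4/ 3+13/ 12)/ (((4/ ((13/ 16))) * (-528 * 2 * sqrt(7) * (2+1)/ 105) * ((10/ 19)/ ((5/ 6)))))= -35815 * sqrt(7)/ 9732096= -0.01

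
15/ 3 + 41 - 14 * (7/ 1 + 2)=-80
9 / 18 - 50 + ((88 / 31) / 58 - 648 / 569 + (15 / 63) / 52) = -28256546491 / 558591852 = -50.59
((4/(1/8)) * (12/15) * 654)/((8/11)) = 115104/5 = 23020.80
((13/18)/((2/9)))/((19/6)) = 39/38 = 1.03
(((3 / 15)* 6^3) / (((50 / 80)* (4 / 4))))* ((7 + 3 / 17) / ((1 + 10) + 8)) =210816 / 8075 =26.11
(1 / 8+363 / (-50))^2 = 2036329 / 40000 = 50.91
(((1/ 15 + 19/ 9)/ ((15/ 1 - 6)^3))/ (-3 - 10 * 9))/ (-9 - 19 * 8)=0.00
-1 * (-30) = 30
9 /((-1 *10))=-9 /10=-0.90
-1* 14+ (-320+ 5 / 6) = -1999 / 6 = -333.17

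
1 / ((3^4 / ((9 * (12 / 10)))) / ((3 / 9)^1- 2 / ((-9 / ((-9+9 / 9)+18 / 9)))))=-2 / 15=-0.13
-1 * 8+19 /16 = -109 /16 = -6.81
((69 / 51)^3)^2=148035889 / 24137569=6.13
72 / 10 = 36 / 5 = 7.20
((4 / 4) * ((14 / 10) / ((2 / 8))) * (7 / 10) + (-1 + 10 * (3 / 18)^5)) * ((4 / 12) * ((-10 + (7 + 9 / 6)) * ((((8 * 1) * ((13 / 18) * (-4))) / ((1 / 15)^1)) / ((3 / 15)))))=3691337 / 1458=2531.78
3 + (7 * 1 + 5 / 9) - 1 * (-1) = 11.56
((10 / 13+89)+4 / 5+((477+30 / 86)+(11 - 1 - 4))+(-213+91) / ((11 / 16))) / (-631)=-12189271 / 19400095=-0.63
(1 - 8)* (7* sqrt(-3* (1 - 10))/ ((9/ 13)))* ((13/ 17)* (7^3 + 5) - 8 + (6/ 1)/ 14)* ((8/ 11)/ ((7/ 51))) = -290888* sqrt(3) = -503832.80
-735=-735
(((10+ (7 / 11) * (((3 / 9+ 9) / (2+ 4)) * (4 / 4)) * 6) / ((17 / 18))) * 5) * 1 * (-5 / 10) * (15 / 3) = -39450 / 187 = -210.96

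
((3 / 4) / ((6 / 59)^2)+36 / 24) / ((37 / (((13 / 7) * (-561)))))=-8637343 / 4144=-2084.30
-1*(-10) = 10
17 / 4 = 4.25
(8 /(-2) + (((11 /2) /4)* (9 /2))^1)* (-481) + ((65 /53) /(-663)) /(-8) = -45504995 /43248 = -1052.19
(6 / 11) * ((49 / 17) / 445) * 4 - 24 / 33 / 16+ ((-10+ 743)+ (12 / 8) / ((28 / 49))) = 489699423 / 665720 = 735.59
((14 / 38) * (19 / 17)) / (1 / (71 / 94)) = 497 / 1598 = 0.31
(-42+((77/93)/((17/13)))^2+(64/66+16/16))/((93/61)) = -66466698976/2557050903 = -25.99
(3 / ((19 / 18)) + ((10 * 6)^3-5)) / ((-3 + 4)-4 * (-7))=4103959 / 551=7448.20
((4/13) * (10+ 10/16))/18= 85/468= 0.18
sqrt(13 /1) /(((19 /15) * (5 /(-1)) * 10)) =-0.06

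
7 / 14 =1 / 2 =0.50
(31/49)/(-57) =-31/2793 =-0.01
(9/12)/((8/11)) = 33/32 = 1.03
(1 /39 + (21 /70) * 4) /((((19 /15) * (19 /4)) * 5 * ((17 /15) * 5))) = 2868 /398905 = 0.01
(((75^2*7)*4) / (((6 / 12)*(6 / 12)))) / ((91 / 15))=103846.15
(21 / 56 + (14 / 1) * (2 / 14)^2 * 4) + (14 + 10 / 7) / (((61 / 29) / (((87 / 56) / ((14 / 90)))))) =12515845 / 167384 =74.77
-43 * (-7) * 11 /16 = 3311 /16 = 206.94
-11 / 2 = -5.50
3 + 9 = 12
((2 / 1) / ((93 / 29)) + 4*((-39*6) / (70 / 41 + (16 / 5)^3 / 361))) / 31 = -80428366606 / 4795417869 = -16.77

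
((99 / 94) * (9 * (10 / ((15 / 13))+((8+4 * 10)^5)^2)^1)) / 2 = 28924115169356812053 / 94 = 307703352865498000.56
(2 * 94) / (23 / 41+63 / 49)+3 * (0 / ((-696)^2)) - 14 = 23268 / 265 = 87.80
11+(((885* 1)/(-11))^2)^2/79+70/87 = 53370589722628/100627593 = 530377.29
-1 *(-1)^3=1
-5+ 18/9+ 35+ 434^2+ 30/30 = 188389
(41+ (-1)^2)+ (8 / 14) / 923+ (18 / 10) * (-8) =891638 / 32305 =27.60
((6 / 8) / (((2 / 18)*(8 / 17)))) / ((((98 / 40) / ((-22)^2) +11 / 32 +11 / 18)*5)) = 499851 / 167257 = 2.99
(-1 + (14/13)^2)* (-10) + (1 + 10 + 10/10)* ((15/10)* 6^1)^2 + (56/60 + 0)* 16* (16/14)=2503234/2535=987.47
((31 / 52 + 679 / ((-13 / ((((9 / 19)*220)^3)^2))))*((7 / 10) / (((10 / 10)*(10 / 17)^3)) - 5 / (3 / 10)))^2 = 4217394641363610623529183595291981038731060094952397396809 / 5386323187039409409600000000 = 782982100203627042632707600000.00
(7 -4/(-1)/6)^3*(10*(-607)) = -73853690/27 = -2735321.85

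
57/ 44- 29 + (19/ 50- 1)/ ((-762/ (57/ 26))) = -100621971/ 3632200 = -27.70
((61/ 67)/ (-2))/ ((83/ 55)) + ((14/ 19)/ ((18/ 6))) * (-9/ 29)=-2315729/ 6128222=-0.38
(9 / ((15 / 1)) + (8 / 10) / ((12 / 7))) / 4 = 4 / 15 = 0.27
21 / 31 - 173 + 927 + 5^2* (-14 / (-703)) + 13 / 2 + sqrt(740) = 2* sqrt(185) + 33198379 / 43586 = 788.88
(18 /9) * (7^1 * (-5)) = -70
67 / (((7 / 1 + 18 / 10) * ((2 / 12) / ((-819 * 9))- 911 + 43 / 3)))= -7407855 / 872431582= -0.01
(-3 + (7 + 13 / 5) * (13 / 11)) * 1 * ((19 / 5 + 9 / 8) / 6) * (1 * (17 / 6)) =170799 / 8800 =19.41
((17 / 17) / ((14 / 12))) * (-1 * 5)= -30 / 7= -4.29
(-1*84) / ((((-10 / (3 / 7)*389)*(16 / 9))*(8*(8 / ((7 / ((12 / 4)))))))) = 189 / 995840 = 0.00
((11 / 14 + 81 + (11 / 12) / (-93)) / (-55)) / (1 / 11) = -638833 / 39060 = -16.36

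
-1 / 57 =-0.02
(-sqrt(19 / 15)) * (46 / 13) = -46 * sqrt(285) / 195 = -3.98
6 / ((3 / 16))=32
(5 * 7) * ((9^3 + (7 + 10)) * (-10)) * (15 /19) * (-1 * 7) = 1442921.05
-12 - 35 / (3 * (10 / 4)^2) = -208 / 15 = -13.87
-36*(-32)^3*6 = 7077888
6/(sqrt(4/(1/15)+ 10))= 3 * sqrt(70)/35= 0.72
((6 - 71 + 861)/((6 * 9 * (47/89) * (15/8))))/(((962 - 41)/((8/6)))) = 1133504/52593705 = 0.02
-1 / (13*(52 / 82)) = -41 / 338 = -0.12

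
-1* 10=-10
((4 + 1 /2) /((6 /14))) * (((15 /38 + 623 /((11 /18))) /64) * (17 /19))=152188029 /1016576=149.71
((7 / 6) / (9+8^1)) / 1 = 7 / 102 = 0.07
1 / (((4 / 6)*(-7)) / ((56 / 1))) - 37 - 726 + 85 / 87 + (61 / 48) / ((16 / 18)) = -772.59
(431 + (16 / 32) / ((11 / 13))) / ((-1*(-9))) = 1055 / 22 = 47.95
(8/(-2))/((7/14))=-8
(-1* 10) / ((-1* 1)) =10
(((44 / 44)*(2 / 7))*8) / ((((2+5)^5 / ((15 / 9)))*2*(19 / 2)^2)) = 160 / 127413867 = 0.00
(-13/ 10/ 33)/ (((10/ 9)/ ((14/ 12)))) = -91/ 2200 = -0.04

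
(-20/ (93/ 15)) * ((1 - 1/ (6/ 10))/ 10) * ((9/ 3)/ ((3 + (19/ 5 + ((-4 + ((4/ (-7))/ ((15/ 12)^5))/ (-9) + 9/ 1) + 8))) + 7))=1968750/ 81845363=0.02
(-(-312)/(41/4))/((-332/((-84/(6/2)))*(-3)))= -2912/3403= -0.86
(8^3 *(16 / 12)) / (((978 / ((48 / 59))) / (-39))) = -212992 / 9617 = -22.15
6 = 6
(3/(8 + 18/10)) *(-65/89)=-975/4361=-0.22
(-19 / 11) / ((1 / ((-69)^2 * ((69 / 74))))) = -6241671 / 814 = -7667.90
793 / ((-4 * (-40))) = 793 / 160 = 4.96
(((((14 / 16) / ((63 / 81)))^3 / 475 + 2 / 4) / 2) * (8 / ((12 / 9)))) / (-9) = -122329 / 729600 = -0.17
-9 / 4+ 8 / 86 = -371 / 172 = -2.16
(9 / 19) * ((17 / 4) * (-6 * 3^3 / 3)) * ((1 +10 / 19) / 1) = -165.93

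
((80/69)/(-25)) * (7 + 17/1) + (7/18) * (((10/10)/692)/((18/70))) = -14321137/12891960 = -1.11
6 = 6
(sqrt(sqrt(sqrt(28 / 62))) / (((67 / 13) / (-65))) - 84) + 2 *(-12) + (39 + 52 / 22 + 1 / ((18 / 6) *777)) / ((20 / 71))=-845 *14^(1 / 8) *31^(7 / 8) / 2077 + 4979794 / 128205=27.42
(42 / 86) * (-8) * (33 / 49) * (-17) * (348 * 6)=28112832 / 301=93398.11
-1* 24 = -24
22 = 22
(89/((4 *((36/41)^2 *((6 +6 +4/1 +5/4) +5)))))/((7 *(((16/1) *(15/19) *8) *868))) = 31939/15119032320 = 0.00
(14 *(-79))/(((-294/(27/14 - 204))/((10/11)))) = -372485/539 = -691.07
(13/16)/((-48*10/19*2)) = -247/15360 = -0.02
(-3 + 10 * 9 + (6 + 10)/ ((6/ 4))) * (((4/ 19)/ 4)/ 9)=293/ 513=0.57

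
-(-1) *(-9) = -9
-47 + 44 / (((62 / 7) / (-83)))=-14239 / 31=-459.32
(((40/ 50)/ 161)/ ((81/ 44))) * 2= 352/ 65205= 0.01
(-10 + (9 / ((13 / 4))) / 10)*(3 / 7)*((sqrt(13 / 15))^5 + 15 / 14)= -2844 / 637 - 8216*sqrt(195) / 39375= -7.38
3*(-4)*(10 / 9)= -13.33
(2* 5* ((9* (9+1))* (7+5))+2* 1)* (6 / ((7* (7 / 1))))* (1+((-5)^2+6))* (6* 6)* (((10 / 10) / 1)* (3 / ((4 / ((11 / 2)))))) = 307986624 / 49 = 6285441.31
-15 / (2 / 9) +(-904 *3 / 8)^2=229707 / 2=114853.50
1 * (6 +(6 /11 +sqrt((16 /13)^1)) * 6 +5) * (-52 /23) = -8164 /253 - 96 * sqrt(13) /23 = -47.32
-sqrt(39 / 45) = -sqrt(195) / 15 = -0.93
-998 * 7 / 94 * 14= -48902 / 47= -1040.47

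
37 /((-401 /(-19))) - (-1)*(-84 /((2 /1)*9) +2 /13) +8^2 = 957737 /15639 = 61.24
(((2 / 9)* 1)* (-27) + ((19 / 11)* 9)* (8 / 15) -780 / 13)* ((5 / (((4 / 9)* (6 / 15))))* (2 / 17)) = -71415 / 374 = -190.95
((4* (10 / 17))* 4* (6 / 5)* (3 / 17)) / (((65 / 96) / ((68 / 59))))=221184 / 65195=3.39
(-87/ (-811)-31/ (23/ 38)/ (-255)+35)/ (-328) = -83971819/ 780068460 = -0.11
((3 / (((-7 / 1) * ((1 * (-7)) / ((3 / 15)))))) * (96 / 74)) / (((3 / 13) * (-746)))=-312 / 3381245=-0.00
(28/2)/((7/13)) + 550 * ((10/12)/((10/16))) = 2278/3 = 759.33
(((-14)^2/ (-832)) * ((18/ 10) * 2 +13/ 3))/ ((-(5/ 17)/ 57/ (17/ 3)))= 32018021/ 15600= 2052.44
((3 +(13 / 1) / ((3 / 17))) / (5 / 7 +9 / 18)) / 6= 1610 / 153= 10.52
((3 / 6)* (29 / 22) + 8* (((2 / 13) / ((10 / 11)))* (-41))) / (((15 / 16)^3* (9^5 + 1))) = -26771968 / 23749171875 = -0.00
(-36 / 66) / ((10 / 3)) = -0.16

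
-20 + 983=963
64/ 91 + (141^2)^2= 35968128715/ 91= 395254161.70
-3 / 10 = -0.30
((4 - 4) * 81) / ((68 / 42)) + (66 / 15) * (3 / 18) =11 / 15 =0.73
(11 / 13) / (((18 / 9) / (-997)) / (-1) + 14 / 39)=2991 / 1276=2.34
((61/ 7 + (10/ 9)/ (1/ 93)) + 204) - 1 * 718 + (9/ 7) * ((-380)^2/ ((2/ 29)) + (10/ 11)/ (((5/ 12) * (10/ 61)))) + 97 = 3108960544/ 1155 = 2691740.73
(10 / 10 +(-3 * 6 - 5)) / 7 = -22 / 7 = -3.14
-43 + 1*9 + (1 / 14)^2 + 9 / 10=-32433 / 980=-33.09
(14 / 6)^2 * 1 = 5.44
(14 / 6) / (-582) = -7 / 1746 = -0.00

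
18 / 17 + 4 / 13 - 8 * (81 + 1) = -144674 / 221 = -654.63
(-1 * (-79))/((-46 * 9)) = -79/414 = -0.19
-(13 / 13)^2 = -1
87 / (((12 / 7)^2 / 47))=66787 / 48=1391.40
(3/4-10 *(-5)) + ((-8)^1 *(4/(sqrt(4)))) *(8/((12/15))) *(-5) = 3403/4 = 850.75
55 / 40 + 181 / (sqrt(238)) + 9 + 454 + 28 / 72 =181*sqrt(238) / 238 + 33463 / 72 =476.50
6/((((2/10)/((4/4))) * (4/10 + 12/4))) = 150/17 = 8.82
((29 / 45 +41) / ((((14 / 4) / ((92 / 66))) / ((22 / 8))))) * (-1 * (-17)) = 732734 / 945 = 775.38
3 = 3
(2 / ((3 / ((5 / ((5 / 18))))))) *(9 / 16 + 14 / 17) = 1131 / 68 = 16.63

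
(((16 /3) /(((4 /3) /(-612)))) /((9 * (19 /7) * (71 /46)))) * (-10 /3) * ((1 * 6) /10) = 175168 /1349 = 129.85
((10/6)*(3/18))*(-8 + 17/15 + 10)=47/54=0.87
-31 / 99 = -0.31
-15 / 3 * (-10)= 50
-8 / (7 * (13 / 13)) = -8 / 7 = -1.14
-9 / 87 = -3 / 29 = -0.10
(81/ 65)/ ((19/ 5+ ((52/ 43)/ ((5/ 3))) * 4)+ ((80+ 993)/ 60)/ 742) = 31012632/ 167398439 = 0.19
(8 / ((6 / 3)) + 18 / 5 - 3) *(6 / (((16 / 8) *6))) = 23 / 10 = 2.30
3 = 3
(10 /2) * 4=20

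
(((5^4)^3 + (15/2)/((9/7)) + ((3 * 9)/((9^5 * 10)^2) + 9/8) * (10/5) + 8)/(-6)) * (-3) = 3152836218442616327/25828032600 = 122070320.54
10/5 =2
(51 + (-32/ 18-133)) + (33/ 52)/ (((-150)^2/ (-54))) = -49010891/ 585000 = -83.78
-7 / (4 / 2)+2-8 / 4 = -7 / 2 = -3.50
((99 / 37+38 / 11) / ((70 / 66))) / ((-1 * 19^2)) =-1497 / 93499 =-0.02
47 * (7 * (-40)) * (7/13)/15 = -18424/39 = -472.41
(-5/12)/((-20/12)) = 0.25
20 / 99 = 0.20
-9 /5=-1.80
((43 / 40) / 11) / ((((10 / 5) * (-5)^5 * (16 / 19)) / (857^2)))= -600044833 / 44000000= -13.64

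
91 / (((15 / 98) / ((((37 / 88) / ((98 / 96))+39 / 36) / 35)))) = 125723 / 4950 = 25.40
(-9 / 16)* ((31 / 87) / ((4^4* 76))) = -93 / 9027584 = -0.00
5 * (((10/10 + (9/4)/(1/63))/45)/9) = 571/324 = 1.76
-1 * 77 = -77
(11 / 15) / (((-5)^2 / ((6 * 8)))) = 176 / 125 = 1.41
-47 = -47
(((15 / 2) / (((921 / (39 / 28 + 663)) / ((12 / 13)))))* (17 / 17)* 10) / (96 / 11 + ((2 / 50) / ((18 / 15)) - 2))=35417250 / 4794419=7.39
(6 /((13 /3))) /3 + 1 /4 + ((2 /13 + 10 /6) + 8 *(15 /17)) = 9.59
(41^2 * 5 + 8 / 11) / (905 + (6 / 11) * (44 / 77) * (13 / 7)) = 4530687 / 488107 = 9.28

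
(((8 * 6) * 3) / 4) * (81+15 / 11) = 32616 / 11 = 2965.09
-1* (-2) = 2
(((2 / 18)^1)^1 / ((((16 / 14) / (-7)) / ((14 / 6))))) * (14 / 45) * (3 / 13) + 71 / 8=369013 / 42120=8.76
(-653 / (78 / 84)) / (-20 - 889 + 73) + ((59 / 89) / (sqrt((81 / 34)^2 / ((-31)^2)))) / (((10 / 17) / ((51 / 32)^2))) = 424421782513 / 11142743040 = 38.09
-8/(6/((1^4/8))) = -1/6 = -0.17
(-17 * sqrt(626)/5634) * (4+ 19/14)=-425 * sqrt(626)/26292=-0.40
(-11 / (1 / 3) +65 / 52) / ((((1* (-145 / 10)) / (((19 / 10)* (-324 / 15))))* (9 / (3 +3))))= -59.91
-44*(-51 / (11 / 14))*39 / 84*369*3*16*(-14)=-328805568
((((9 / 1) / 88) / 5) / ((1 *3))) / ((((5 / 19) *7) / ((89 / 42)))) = 0.01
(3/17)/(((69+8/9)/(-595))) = -945/629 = -1.50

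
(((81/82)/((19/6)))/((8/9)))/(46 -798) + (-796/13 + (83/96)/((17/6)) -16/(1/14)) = -295100384615/1035708544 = -284.93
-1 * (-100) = 100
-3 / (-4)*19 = 57 / 4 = 14.25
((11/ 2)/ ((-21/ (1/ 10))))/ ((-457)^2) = -11/ 87716580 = -0.00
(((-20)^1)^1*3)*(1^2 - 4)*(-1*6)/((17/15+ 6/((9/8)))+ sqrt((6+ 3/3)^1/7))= -2025/14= -144.64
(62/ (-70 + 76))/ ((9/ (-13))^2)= 5239/ 243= 21.56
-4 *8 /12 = -8 /3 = -2.67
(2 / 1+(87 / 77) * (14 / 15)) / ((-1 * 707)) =-24 / 5555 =-0.00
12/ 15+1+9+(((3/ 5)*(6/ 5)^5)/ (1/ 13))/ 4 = 244566/ 15625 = 15.65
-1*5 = -5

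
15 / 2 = 7.50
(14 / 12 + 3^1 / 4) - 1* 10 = -8.08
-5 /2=-2.50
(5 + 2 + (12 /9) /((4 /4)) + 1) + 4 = 40 /3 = 13.33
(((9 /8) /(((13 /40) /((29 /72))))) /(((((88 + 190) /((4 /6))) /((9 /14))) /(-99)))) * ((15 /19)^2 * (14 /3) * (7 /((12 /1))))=-0.36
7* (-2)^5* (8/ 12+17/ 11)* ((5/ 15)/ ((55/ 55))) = -16352/ 99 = -165.17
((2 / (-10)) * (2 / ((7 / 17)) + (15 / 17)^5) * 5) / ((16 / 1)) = -53590763 / 159023984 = -0.34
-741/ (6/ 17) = -4199/ 2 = -2099.50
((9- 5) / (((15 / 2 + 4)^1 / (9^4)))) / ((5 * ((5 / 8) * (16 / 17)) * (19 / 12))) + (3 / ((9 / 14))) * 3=5506726 / 10925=504.05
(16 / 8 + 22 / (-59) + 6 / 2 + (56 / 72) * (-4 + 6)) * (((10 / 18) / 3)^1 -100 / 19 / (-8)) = 5.21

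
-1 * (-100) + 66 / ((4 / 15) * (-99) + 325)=149630 / 1493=100.22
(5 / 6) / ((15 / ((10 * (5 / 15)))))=5 / 27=0.19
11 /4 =2.75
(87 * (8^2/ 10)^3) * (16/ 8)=5701632/ 125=45613.06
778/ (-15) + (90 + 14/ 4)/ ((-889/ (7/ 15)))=-65933/ 1270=-51.92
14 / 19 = 0.74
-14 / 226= -7 / 113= -0.06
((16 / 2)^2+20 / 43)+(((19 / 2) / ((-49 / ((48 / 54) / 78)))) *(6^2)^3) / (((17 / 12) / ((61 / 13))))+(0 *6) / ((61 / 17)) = -1676606220 / 6053411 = -276.97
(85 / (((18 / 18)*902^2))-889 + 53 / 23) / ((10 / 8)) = -16592638021 / 23391115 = -709.36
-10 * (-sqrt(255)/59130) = sqrt(255)/5913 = 0.00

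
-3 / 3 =-1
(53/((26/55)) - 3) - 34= 1953/26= 75.12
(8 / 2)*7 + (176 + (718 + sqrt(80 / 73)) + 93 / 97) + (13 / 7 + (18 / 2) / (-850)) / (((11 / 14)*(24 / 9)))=4*sqrt(365) / 73 + 3351507017 / 3627800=924.89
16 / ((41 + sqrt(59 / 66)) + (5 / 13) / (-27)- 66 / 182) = 86322940704 / 219050461165- 32196528 * sqrt(3894) / 219050461165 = 0.38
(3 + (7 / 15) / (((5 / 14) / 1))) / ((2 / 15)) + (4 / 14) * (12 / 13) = 29633 / 910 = 32.56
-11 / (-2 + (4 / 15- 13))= 165 / 221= 0.75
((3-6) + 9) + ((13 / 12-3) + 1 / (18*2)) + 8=109 / 9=12.11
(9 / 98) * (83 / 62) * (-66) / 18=-0.45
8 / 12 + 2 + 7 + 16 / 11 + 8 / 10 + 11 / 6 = 1513 / 110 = 13.75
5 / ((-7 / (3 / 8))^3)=-0.00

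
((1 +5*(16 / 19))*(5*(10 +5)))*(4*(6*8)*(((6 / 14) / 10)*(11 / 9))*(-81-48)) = -67430880 / 133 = -506999.10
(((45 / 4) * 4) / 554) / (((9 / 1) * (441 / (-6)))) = -5 / 40719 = -0.00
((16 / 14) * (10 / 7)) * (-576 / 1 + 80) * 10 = -396800 / 49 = -8097.96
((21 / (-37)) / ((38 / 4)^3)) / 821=-168 / 208355843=-0.00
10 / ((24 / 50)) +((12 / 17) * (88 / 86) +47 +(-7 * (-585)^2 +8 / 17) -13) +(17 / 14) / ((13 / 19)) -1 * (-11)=-478054403602 / 199563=-2395506.20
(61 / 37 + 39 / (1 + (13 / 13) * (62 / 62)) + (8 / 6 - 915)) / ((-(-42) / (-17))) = 3368363 / 9324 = 361.26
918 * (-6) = -5508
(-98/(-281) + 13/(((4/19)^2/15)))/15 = 19782563/67440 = 293.34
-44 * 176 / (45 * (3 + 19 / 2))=-15488 / 1125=-13.77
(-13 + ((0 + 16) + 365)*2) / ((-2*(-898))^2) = 749 / 3225616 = 0.00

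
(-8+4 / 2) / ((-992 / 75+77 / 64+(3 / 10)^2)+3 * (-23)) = 28800 / 388481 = 0.07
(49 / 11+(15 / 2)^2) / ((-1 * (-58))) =1.05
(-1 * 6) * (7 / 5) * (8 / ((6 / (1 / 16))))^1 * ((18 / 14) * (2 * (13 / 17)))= -117 / 85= -1.38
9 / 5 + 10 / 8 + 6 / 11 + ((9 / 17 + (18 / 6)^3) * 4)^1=425287 / 3740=113.71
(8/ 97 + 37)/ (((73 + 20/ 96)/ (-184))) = -15884352/ 170429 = -93.20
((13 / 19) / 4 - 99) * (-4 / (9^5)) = 7511 / 1121931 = 0.01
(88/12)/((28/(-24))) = -44/7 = -6.29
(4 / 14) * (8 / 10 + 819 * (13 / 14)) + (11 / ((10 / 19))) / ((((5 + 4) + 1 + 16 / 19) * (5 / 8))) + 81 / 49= 28042598 / 126175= 222.25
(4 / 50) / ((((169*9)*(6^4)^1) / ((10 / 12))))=0.00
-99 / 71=-1.39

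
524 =524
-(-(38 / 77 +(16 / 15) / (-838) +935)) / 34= 452726789 / 16454130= 27.51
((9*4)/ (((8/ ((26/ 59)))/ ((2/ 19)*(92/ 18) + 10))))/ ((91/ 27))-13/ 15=627799/ 117705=5.33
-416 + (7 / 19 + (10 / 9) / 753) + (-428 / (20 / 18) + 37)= -491765278 / 643815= -763.83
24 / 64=3 / 8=0.38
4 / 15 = 0.27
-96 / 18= -16 / 3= -5.33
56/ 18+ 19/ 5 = 311/ 45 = 6.91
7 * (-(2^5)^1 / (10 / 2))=-224 / 5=-44.80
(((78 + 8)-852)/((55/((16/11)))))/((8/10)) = -3064/121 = -25.32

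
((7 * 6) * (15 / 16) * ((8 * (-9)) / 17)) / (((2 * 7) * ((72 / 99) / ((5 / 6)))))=-7425 / 544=-13.65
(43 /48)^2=1849 /2304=0.80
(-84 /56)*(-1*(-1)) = -3 /2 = -1.50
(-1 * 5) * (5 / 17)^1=-1.47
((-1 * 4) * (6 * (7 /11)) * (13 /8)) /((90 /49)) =-4459 /330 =-13.51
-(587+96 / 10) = -2983 / 5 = -596.60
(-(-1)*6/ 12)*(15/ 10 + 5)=13/ 4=3.25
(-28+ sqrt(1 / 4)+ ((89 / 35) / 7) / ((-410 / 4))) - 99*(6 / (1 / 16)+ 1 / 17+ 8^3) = -102843779777 / 1707650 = -60225.33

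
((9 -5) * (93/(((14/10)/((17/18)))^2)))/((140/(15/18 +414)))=501.63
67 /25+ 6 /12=159 /50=3.18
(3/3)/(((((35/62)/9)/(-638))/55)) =-559434.86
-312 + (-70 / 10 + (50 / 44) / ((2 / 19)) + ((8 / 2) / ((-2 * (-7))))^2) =-664313 / 2156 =-308.12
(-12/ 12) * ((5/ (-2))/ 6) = 5/ 12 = 0.42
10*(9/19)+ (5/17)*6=2100/323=6.50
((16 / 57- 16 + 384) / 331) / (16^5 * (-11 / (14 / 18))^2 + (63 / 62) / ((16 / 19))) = 1020379136 / 192346738465798215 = 0.00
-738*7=-5166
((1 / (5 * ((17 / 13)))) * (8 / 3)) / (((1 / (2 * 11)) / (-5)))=-2288 / 51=-44.86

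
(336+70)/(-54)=-203/27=-7.52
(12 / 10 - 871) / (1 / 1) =-4349 / 5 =-869.80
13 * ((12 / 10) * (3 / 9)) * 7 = 182 / 5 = 36.40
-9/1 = -9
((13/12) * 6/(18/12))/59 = 13/177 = 0.07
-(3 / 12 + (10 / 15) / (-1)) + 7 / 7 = 17 / 12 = 1.42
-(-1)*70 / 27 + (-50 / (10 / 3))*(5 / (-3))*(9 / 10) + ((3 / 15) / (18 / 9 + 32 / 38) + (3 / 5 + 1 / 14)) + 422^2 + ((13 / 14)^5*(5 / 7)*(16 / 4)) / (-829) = 18760932467592269 / 105333502680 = 178109.83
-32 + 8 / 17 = -536 / 17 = -31.53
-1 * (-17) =17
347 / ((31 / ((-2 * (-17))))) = 11798 / 31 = 380.58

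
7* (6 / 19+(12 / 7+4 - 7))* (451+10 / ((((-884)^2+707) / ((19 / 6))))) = -45505465262 / 14861097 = -3062.05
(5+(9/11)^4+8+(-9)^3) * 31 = -22182.11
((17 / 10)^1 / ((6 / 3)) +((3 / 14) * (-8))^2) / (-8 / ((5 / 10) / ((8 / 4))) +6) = -3713 / 25480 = -0.15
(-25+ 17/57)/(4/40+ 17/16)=-112640/5301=-21.25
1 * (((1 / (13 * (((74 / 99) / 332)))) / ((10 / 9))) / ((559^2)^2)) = 73953 / 234834722743205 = 0.00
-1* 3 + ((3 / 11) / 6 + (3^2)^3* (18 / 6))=48049 / 22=2184.05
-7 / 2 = -3.50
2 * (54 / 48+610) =4889 / 4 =1222.25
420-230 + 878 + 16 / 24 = 1068.67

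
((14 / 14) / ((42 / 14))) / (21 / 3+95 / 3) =1 / 116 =0.01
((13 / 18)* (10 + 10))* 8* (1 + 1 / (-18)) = 109.14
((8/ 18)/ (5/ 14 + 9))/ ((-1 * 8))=-7/ 1179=-0.01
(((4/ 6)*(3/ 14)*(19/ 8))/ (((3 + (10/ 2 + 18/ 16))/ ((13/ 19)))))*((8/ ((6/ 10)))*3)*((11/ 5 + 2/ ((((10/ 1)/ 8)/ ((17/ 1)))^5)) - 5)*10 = 604834544288/ 63875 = 9469033.96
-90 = -90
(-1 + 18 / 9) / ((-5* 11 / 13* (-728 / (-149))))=-149 / 3080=-0.05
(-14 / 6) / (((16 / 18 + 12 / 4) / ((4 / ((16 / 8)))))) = -6 / 5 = -1.20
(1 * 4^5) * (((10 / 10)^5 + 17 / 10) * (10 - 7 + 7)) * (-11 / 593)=-304128 / 593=-512.86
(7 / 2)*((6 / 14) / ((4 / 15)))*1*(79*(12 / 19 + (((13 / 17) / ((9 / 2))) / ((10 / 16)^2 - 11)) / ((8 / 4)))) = 121545055 / 438634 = 277.10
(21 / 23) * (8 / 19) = 168 / 437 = 0.38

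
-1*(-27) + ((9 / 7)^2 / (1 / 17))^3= 22219.88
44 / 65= 0.68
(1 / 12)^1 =0.08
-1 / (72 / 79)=-79 / 72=-1.10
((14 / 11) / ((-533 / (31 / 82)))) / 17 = -217 / 4086511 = -0.00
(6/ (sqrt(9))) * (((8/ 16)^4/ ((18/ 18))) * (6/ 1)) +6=27/ 4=6.75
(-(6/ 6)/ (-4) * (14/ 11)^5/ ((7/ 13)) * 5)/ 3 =1248520/ 483153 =2.58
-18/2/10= -9/10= -0.90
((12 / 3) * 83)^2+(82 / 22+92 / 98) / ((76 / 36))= 1128826619 / 10241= 110226.21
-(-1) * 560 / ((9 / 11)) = 6160 / 9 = 684.44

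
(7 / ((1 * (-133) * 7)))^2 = 1 / 17689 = 0.00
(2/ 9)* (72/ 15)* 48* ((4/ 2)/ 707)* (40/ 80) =256/ 3535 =0.07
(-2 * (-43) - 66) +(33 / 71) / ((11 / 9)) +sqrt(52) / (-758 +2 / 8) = 1447 / 71 - 8 * sqrt(13) / 3031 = 20.37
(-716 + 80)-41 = -677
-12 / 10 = -6 / 5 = -1.20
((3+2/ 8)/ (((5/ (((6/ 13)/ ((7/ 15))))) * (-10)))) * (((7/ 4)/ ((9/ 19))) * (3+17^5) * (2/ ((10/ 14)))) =-9442069/ 10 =-944206.90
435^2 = 189225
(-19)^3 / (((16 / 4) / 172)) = -294937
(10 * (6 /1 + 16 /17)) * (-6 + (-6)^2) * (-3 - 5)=-283200 /17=-16658.82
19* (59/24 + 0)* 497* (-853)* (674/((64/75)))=-4003878978925/256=-15640152261.43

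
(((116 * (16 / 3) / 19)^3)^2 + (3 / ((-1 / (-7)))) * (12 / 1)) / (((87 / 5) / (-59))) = -12058407023597367766180 / 2983790910663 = -4041304295.32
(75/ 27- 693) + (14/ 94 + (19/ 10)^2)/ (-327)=-3182460601/ 4610700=-690.23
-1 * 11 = -11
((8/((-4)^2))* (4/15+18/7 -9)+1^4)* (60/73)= -874/511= -1.71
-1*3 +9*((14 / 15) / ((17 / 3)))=-129 / 85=-1.52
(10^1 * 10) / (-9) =-100 / 9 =-11.11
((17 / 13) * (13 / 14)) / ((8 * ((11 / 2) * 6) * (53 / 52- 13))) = -221 / 575652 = -0.00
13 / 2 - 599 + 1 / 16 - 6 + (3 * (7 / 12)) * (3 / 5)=-597.39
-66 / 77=-6 / 7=-0.86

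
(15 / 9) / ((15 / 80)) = 80 / 9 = 8.89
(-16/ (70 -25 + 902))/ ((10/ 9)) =-72/ 4735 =-0.02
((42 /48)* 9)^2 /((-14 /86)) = -24381 /64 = -380.95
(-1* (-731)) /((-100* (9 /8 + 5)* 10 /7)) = -731 /875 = -0.84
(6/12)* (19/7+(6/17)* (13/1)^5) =15594629/238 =65523.65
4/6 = 2/3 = 0.67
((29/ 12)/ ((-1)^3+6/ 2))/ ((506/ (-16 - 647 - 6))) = -6467/ 4048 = -1.60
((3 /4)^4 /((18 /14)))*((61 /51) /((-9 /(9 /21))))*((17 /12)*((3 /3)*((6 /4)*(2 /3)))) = -61 /3072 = -0.02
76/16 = 19/4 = 4.75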